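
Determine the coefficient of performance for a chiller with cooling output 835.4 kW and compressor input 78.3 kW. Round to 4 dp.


COP = 835.4 / 78.3 = 10.6692

10.6692


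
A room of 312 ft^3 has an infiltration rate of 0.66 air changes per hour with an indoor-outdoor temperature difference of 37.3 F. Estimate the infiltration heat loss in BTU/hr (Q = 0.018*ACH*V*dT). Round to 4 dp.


Q = 0.018 * 0.66 * 312 * 37.3 = 138.2547 BTU/hr

138.2547 BTU/hr


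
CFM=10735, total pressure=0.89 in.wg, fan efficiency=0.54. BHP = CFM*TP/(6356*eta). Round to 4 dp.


BHP = 10735 * 0.89 / (6356 * 0.54) = 2.7836 hp

2.7836 hp


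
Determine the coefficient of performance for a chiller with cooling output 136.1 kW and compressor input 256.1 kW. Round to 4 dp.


COP = 136.1 / 256.1 = 0.5314

0.5314


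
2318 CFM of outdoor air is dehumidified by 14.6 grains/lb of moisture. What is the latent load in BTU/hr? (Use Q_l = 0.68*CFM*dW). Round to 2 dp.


Q = 0.68 * 2318 * 14.6 = 23013.10 BTU/hr

23013.10 BTU/hr


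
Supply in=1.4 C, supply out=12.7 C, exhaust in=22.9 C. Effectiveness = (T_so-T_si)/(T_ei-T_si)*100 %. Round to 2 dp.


eff = (12.7-1.4)/(22.9-1.4)*100 = 52.56 %

52.56 %


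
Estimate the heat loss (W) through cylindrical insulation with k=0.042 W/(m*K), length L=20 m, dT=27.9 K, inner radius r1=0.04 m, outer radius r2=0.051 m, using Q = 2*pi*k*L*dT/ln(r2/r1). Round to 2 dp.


Q = 2*pi*0.042*20*27.9/ln(0.051/0.04) = 606.11 W

606.11 W


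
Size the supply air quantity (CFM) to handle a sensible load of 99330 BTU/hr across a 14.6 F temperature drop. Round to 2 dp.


CFM = 99330 / (1.08 * 14.6) = 6299.47

6299.47 CFM


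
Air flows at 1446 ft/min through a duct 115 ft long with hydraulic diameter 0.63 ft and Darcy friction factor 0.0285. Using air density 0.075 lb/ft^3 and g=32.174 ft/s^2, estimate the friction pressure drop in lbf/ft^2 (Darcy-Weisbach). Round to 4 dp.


v_fps = 1446/60 = 24.1 ft/s
dp = 0.0285*(115/0.63)*0.075*24.1^2/(2*32.174) = 3.5218 lbf/ft^2

3.5218 lbf/ft^2


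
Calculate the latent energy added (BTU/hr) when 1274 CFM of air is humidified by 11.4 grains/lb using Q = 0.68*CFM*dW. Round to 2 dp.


Q = 0.68 * 1274 * 11.4 = 9876.05 BTU/hr

9876.05 BTU/hr


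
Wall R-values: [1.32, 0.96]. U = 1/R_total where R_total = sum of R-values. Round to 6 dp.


R_total = 1.32 + 0.96 = 2.28
U = 1/2.28 = 0.438596

0.438596


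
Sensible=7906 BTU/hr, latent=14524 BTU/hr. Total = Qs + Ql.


Qt = 7906 + 14524 = 22430 BTU/hr

22430 BTU/hr


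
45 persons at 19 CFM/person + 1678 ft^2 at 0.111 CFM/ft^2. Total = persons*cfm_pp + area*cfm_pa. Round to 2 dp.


Total = 45*19 + 1678*0.111 = 1041.26 CFM

1041.26 CFM


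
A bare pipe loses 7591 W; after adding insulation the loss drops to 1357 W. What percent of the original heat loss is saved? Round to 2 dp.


Savings = ((7591-1357)/7591)*100 = 82.12 %

82.12 %


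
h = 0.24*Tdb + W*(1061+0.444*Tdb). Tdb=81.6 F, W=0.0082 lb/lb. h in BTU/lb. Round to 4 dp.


h = 0.24*81.6 + 0.0082*(1061+0.444*81.6) = 28.5813 BTU/lb

28.5813 BTU/lb


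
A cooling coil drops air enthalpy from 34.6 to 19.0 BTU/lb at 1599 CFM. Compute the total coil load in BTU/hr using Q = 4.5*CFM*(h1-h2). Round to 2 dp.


Q = 4.5 * 1599 * (34.6 - 19.0) = 112249.80 BTU/hr

112249.80 BTU/hr


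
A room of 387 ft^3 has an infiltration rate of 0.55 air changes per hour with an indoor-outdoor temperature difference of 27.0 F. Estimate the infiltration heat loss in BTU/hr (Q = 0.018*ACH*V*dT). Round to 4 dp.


Q = 0.018 * 0.55 * 387 * 27.0 = 103.4451 BTU/hr

103.4451 BTU/hr


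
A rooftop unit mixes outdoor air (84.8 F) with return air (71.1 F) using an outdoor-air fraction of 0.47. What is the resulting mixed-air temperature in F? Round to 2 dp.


T_mix = 0.47*84.8 + 0.53*71.1 = 77.54 F

77.54 F


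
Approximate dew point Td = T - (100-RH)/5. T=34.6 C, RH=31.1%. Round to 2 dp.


Td = 34.6 - (100-31.1)/5 = 20.82 C

20.82 C


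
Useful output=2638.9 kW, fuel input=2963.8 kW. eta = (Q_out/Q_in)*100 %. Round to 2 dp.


eta = (2638.9/2963.8)*100 = 89.04 %

89.04 %


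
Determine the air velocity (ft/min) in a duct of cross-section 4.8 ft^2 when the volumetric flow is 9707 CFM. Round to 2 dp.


V = 9707 / 4.8 = 2022.29 ft/min

2022.29 ft/min


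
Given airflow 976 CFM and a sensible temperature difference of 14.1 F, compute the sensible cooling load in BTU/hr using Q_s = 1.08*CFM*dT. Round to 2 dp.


Q = 1.08 * 976 * 14.1 = 14862.53 BTU/hr

14862.53 BTU/hr


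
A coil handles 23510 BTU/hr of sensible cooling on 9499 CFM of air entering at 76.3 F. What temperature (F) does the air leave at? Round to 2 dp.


dT = 23510/(1.08*9499) = 2.2917
T_leave = 76.3 - 2.2917 = 74.01 F

74.01 F


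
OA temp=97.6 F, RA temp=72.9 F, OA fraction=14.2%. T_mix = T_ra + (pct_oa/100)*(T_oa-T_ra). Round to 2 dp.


T_mix = 72.9 + (14.2/100)*(97.6-72.9) = 76.41 F

76.41 F


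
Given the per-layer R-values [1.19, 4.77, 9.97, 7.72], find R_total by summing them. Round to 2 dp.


R_total = 1.19 + 4.77 + 9.97 + 7.72 = 23.65

23.65


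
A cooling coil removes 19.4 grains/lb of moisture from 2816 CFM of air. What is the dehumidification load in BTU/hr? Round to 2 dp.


Q = 0.68 * 2816 * 19.4 = 37148.67 BTU/hr

37148.67 BTU/hr


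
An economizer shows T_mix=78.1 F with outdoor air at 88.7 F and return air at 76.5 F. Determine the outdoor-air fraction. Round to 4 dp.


frac = (78.1 - 76.5) / (88.7 - 76.5) = 0.1311

0.1311


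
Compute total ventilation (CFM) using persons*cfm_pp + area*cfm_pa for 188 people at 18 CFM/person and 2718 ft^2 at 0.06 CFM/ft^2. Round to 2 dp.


Total = 188*18 + 2718*0.06 = 3547.08 CFM

3547.08 CFM


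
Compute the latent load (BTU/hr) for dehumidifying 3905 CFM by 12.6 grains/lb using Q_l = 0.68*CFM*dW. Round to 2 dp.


Q = 0.68 * 3905 * 12.6 = 33458.04 BTU/hr

33458.04 BTU/hr


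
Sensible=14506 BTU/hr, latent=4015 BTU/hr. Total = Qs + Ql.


Qt = 14506 + 4015 = 18521 BTU/hr

18521 BTU/hr


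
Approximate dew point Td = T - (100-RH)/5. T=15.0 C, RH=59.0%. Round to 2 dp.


Td = 15.0 - (100-59.0)/5 = 6.80 C

6.80 C


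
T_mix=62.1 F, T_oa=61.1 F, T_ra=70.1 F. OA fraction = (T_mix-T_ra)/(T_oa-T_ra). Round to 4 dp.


frac = (62.1 - 70.1) / (61.1 - 70.1) = 0.8889

0.8889


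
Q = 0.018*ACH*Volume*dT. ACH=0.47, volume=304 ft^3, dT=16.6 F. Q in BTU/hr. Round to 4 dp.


Q = 0.018 * 0.47 * 304 * 16.6 = 42.6925 BTU/hr

42.6925 BTU/hr


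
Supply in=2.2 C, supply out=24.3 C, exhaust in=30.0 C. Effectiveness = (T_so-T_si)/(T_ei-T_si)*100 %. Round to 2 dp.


eff = (24.3-2.2)/(30.0-2.2)*100 = 79.50 %

79.50 %


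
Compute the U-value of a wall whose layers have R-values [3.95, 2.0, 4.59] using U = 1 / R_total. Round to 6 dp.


R_total = 3.95 + 2.0 + 4.59 = 10.54
U = 1/10.54 = 0.094877

0.094877


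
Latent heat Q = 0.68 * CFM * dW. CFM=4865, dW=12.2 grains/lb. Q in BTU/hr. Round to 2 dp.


Q = 0.68 * 4865 * 12.2 = 40360.04 BTU/hr

40360.04 BTU/hr


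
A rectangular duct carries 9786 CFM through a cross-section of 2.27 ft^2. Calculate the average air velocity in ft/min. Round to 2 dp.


V = 9786 / 2.27 = 4311.01 ft/min

4311.01 ft/min


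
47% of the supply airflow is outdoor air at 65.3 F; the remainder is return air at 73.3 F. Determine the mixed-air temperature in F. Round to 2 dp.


T_mix = 0.47*65.3 + 0.53*73.3 = 69.54 F

69.54 F


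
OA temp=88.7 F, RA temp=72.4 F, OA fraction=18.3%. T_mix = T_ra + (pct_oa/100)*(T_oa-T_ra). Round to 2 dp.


T_mix = 72.4 + (18.3/100)*(88.7-72.4) = 75.38 F

75.38 F


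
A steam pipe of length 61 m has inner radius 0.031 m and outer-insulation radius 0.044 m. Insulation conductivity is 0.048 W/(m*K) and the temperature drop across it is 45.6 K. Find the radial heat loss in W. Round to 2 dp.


Q = 2*pi*0.048*61*45.6/ln(0.044/0.031) = 2395.50 W

2395.50 W


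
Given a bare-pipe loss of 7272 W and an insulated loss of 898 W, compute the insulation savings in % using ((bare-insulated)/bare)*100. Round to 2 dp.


Savings = ((7272-898)/7272)*100 = 87.65 %

87.65 %


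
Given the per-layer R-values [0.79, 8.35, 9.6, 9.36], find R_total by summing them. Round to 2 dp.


R_total = 0.79 + 8.35 + 9.6 + 9.36 = 28.10

28.10


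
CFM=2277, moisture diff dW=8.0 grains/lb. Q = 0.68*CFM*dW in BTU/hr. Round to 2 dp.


Q = 0.68 * 2277 * 8.0 = 12386.88 BTU/hr

12386.88 BTU/hr


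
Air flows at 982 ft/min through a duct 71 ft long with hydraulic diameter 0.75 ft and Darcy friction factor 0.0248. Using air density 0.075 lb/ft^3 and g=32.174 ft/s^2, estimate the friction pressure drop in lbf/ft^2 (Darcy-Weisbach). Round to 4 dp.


v_fps = 982/60 = 16.3667 ft/s
dp = 0.0248*(71/0.75)*0.075*16.3667^2/(2*32.174) = 0.7330 lbf/ft^2

0.7330 lbf/ft^2


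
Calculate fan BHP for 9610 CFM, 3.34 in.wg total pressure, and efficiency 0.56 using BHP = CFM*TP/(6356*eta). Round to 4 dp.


BHP = 9610 * 3.34 / (6356 * 0.56) = 9.0177 hp

9.0177 hp


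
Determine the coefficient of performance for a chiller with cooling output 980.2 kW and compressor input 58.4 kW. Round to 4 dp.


COP = 980.2 / 58.4 = 16.7842

16.7842


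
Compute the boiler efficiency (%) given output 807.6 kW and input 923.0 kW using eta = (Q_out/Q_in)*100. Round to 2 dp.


eta = (807.6/923.0)*100 = 87.50 %

87.50 %


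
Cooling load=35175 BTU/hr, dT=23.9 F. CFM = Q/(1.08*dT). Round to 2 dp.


CFM = 35175 / (1.08 * 23.9) = 1362.74

1362.74 CFM


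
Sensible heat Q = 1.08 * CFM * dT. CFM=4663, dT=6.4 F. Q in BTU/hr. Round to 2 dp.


Q = 1.08 * 4663 * 6.4 = 32230.66 BTU/hr

32230.66 BTU/hr


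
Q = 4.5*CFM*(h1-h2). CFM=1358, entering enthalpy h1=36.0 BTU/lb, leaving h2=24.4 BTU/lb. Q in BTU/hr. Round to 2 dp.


Q = 4.5 * 1358 * (36.0 - 24.4) = 70887.60 BTU/hr

70887.60 BTU/hr


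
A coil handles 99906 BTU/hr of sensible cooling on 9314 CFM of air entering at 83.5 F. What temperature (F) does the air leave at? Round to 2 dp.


dT = 99906/(1.08*9314) = 9.9319
T_leave = 83.5 - 9.9319 = 73.57 F

73.57 F


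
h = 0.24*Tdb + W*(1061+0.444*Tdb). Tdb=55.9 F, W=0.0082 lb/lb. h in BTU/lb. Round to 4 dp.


h = 0.24*55.9 + 0.0082*(1061+0.444*55.9) = 22.3197 BTU/lb

22.3197 BTU/lb


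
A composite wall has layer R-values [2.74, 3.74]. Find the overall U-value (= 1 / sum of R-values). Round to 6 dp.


R_total = 2.74 + 3.74 = 6.48
U = 1/6.48 = 0.154321

0.154321


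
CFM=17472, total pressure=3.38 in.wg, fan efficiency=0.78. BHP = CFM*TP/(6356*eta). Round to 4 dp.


BHP = 17472 * 3.38 / (6356 * 0.78) = 11.9119 hp

11.9119 hp


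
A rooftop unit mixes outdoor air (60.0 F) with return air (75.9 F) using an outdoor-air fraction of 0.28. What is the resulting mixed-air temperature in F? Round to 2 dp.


T_mix = 0.28*60.0 + 0.72*75.9 = 71.45 F

71.45 F


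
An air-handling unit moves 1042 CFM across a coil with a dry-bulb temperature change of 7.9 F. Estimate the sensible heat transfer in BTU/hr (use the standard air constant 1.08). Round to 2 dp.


Q = 1.08 * 1042 * 7.9 = 8890.34 BTU/hr

8890.34 BTU/hr


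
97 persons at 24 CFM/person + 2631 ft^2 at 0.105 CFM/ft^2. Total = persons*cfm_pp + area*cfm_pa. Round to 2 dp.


Total = 97*24 + 2631*0.105 = 2604.26 CFM

2604.26 CFM


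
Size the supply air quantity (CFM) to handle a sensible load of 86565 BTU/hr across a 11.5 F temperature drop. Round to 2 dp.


CFM = 86565 / (1.08 * 11.5) = 6969.81

6969.81 CFM


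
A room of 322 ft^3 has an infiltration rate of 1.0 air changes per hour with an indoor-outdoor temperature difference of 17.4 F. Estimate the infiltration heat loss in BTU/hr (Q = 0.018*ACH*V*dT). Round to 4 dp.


Q = 0.018 * 1.0 * 322 * 17.4 = 100.8504 BTU/hr

100.8504 BTU/hr


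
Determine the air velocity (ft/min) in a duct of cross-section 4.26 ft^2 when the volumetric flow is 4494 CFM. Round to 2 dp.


V = 4494 / 4.26 = 1054.93 ft/min

1054.93 ft/min


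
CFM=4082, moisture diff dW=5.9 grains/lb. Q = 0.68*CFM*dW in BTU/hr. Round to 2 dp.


Q = 0.68 * 4082 * 5.9 = 16376.98 BTU/hr

16376.98 BTU/hr


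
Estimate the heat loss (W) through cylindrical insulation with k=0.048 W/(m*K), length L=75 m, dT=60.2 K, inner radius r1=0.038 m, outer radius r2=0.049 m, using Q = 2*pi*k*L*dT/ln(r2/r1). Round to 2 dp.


Q = 2*pi*0.048*75*60.2/ln(0.049/0.038) = 5356.05 W

5356.05 W


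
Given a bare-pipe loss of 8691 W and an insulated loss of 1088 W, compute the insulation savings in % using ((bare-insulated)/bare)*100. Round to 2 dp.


Savings = ((8691-1088)/8691)*100 = 87.48 %

87.48 %


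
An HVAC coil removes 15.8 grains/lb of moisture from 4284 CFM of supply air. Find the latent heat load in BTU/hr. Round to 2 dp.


Q = 0.68 * 4284 * 15.8 = 46027.30 BTU/hr

46027.30 BTU/hr


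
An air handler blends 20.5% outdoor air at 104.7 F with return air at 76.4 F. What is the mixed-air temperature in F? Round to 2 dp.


T_mix = 76.4 + (20.5/100)*(104.7-76.4) = 82.20 F

82.20 F


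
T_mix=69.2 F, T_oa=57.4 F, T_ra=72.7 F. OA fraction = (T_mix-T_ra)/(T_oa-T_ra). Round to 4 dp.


frac = (69.2 - 72.7) / (57.4 - 72.7) = 0.2288

0.2288


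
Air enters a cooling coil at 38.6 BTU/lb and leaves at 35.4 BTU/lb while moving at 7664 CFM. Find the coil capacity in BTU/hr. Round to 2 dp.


Q = 4.5 * 7664 * (38.6 - 35.4) = 110361.60 BTU/hr

110361.60 BTU/hr


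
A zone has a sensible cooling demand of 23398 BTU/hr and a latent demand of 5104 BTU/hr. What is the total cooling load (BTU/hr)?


Qt = 23398 + 5104 = 28502 BTU/hr

28502 BTU/hr


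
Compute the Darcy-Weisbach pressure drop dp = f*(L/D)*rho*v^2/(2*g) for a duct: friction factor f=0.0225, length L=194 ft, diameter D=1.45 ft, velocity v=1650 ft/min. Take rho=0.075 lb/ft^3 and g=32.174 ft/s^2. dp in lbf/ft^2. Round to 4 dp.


v_fps = 1650/60 = 27.5 ft/s
dp = 0.0225*(194/1.45)*0.075*27.5^2/(2*32.174) = 2.6534 lbf/ft^2

2.6534 lbf/ft^2


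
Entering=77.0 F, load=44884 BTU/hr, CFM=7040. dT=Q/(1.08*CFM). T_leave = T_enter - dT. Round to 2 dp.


dT = 44884/(1.08*7040) = 5.9033
T_leave = 77.0 - 5.9033 = 71.10 F

71.10 F


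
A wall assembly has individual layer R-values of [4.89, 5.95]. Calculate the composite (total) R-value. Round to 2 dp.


R_total = 4.89 + 5.95 = 10.84

10.84


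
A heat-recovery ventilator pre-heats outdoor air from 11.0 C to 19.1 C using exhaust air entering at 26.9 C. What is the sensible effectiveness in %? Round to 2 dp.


eff = (19.1-11.0)/(26.9-11.0)*100 = 50.94 %

50.94 %


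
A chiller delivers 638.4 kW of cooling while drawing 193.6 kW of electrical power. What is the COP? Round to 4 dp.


COP = 638.4 / 193.6 = 3.2975

3.2975


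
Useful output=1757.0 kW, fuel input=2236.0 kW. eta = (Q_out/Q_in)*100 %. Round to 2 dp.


eta = (1757.0/2236.0)*100 = 78.58 %

78.58 %


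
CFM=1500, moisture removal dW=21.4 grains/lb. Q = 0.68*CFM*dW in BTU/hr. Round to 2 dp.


Q = 0.68 * 1500 * 21.4 = 21828.00 BTU/hr

21828.00 BTU/hr


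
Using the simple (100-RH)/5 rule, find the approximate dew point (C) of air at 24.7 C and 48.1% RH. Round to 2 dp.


Td = 24.7 - (100-48.1)/5 = 14.32 C

14.32 C


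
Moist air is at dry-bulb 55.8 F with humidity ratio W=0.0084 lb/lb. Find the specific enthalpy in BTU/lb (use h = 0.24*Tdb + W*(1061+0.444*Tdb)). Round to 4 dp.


h = 0.24*55.8 + 0.0084*(1061+0.444*55.8) = 22.5125 BTU/lb

22.5125 BTU/lb


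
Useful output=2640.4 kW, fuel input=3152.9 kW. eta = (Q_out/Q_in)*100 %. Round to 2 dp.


eta = (2640.4/3152.9)*100 = 83.75 %

83.75 %


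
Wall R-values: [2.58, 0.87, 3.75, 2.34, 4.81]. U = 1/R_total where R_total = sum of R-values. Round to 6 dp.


R_total = 2.58 + 0.87 + 3.75 + 2.34 + 4.81 = 14.35
U = 1/14.35 = 0.069686

0.069686


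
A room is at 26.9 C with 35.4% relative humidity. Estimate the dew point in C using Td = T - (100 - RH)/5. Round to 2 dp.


Td = 26.9 - (100-35.4)/5 = 13.98 C

13.98 C


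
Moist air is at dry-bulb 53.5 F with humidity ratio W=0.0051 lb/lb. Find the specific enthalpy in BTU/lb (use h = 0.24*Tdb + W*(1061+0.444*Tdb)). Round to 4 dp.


h = 0.24*53.5 + 0.0051*(1061+0.444*53.5) = 18.3722 BTU/lb

18.3722 BTU/lb


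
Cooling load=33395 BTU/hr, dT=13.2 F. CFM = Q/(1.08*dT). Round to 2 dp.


CFM = 33395 / (1.08 * 13.2) = 2342.52

2342.52 CFM


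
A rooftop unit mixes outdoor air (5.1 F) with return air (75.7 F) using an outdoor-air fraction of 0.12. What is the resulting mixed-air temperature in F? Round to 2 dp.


T_mix = 0.12*5.1 + 0.88*75.7 = 67.23 F

67.23 F


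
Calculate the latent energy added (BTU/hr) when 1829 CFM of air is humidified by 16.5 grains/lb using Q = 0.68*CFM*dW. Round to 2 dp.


Q = 0.68 * 1829 * 16.5 = 20521.38 BTU/hr

20521.38 BTU/hr


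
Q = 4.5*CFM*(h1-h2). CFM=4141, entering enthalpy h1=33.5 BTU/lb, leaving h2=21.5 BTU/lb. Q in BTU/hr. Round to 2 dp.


Q = 4.5 * 4141 * (33.5 - 21.5) = 223614.00 BTU/hr

223614.00 BTU/hr


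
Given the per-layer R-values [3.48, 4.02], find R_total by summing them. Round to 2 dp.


R_total = 3.48 + 4.02 = 7.50

7.50


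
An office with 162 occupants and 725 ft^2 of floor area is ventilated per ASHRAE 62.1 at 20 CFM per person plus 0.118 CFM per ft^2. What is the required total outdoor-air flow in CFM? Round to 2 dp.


Total = 162*20 + 725*0.118 = 3325.55 CFM

3325.55 CFM


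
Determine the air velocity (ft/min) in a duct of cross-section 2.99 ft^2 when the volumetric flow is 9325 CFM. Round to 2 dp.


V = 9325 / 2.99 = 3118.73 ft/min

3118.73 ft/min


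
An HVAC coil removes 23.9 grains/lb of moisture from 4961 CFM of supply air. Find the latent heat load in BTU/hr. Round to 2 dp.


Q = 0.68 * 4961 * 23.9 = 80626.17 BTU/hr

80626.17 BTU/hr


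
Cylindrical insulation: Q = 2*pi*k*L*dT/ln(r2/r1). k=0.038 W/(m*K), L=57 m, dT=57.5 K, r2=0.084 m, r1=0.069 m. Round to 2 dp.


Q = 2*pi*0.038*57*57.5/ln(0.084/0.069) = 3978.13 W

3978.13 W


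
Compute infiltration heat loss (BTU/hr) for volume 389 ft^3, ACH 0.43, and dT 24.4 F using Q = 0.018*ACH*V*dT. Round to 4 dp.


Q = 0.018 * 0.43 * 389 * 24.4 = 73.4650 BTU/hr

73.4650 BTU/hr


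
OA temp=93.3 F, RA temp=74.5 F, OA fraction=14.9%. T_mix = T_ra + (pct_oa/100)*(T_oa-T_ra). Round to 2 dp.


T_mix = 74.5 + (14.9/100)*(93.3-74.5) = 77.30 F

77.30 F


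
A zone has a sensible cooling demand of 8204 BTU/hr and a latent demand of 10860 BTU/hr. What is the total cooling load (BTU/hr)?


Qt = 8204 + 10860 = 19064 BTU/hr

19064 BTU/hr


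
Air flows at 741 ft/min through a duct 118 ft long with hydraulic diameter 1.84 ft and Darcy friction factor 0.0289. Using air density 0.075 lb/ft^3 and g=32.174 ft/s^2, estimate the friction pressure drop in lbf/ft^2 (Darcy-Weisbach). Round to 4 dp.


v_fps = 741/60 = 12.35 ft/s
dp = 0.0289*(118/1.84)*0.075*12.35^2/(2*32.174) = 0.3295 lbf/ft^2

0.3295 lbf/ft^2


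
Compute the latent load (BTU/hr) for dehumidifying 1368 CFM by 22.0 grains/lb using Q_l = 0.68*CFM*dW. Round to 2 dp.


Q = 0.68 * 1368 * 22.0 = 20465.28 BTU/hr

20465.28 BTU/hr


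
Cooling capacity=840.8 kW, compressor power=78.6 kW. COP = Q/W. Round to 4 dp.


COP = 840.8 / 78.6 = 10.6972

10.6972


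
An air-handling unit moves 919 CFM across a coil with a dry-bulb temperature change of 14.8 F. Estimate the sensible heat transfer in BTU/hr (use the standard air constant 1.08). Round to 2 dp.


Q = 1.08 * 919 * 14.8 = 14689.30 BTU/hr

14689.30 BTU/hr


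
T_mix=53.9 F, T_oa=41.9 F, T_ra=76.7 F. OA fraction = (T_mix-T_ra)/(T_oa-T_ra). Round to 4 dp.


frac = (53.9 - 76.7) / (41.9 - 76.7) = 0.6552

0.6552


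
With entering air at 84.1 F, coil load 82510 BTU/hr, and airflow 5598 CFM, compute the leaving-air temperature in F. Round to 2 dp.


dT = 82510/(1.08*5598) = 13.6474
T_leave = 84.1 - 13.6474 = 70.45 F

70.45 F


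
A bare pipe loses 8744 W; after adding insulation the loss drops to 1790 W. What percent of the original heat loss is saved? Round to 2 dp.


Savings = ((8744-1790)/8744)*100 = 79.53 %

79.53 %


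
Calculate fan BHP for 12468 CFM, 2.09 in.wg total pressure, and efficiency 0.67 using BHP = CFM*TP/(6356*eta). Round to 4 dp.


BHP = 12468 * 2.09 / (6356 * 0.67) = 6.1191 hp

6.1191 hp


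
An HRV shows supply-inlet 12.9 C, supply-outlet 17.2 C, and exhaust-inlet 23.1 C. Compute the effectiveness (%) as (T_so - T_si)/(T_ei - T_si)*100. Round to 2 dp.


eff = (17.2-12.9)/(23.1-12.9)*100 = 42.16 %

42.16 %


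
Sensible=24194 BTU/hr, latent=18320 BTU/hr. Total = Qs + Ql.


Qt = 24194 + 18320 = 42514 BTU/hr

42514 BTU/hr


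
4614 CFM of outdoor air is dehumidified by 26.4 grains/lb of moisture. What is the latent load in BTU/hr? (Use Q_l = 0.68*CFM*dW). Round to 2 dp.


Q = 0.68 * 4614 * 26.4 = 82830.53 BTU/hr

82830.53 BTU/hr


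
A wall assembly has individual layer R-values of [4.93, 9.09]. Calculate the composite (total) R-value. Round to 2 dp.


R_total = 4.93 + 9.09 = 14.02

14.02


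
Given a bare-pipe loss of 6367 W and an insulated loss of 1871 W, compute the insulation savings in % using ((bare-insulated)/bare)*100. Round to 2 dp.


Savings = ((6367-1871)/6367)*100 = 70.61 %

70.61 %


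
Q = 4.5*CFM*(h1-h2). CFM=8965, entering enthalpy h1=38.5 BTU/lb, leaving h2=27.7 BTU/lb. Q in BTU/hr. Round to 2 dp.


Q = 4.5 * 8965 * (38.5 - 27.7) = 435699.00 BTU/hr

435699.00 BTU/hr


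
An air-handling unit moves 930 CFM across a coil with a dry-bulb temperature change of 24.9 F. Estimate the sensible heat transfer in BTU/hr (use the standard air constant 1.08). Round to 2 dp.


Q = 1.08 * 930 * 24.9 = 25009.56 BTU/hr

25009.56 BTU/hr


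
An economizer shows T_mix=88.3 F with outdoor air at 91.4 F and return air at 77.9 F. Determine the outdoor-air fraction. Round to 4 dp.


frac = (88.3 - 77.9) / (91.4 - 77.9) = 0.7704

0.7704


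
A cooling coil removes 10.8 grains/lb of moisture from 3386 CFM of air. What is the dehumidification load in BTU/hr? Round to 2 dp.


Q = 0.68 * 3386 * 10.8 = 24866.78 BTU/hr

24866.78 BTU/hr


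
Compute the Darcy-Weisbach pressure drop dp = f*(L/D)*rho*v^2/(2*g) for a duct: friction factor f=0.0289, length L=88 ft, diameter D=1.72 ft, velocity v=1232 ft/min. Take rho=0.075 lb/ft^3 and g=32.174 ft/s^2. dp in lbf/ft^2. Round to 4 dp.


v_fps = 1232/60 = 20.5333 ft/s
dp = 0.0289*(88/1.72)*0.075*20.5333^2/(2*32.174) = 0.7266 lbf/ft^2

0.7266 lbf/ft^2


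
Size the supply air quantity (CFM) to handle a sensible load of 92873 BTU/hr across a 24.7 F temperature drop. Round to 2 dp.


CFM = 92873 / (1.08 * 24.7) = 3481.52

3481.52 CFM


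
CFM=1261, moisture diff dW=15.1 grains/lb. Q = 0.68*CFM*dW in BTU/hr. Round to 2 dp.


Q = 0.68 * 1261 * 15.1 = 12947.95 BTU/hr

12947.95 BTU/hr


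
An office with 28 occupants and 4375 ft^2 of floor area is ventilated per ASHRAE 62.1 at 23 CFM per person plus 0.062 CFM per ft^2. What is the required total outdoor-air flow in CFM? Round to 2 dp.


Total = 28*23 + 4375*0.062 = 915.25 CFM

915.25 CFM


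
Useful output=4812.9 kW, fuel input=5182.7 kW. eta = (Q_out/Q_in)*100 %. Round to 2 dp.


eta = (4812.9/5182.7)*100 = 92.86 %

92.86 %


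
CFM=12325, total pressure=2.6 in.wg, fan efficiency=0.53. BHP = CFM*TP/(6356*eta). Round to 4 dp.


BHP = 12325 * 2.6 / (6356 * 0.53) = 9.5126 hp

9.5126 hp


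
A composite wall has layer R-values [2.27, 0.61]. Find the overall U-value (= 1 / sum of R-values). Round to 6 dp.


R_total = 2.27 + 0.61 = 2.88
U = 1/2.88 = 0.347222

0.347222


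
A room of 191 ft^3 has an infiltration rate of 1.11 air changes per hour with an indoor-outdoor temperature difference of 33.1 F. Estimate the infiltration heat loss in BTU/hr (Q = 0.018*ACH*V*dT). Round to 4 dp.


Q = 0.018 * 1.11 * 191 * 33.1 = 126.3156 BTU/hr

126.3156 BTU/hr


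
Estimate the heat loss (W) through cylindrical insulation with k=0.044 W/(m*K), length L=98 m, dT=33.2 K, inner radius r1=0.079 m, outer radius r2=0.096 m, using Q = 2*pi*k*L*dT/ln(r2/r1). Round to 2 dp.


Q = 2*pi*0.044*98*33.2/ln(0.096/0.079) = 4615.13 W

4615.13 W


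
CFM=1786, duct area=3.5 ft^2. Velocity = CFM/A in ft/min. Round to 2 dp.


V = 1786 / 3.5 = 510.29 ft/min

510.29 ft/min


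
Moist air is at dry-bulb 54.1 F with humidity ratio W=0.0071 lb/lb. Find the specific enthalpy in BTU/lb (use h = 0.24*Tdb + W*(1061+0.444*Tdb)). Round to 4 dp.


h = 0.24*54.1 + 0.0071*(1061+0.444*54.1) = 20.6876 BTU/lb

20.6876 BTU/lb


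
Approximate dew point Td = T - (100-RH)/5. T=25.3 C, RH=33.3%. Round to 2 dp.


Td = 25.3 - (100-33.3)/5 = 11.96 C

11.96 C


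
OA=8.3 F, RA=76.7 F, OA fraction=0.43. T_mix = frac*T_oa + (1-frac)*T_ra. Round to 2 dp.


T_mix = 0.43*8.3 + 0.57*76.7 = 47.29 F

47.29 F


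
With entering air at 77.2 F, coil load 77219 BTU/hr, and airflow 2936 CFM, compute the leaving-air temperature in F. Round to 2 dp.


dT = 77219/(1.08*2936) = 24.3525
T_leave = 77.2 - 24.3525 = 52.85 F

52.85 F


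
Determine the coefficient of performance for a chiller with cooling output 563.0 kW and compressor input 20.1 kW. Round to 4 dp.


COP = 563.0 / 20.1 = 28.0100

28.0100


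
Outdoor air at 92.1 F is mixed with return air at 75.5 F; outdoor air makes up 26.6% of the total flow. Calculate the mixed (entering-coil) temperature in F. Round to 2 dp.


T_mix = 75.5 + (26.6/100)*(92.1-75.5) = 79.92 F

79.92 F


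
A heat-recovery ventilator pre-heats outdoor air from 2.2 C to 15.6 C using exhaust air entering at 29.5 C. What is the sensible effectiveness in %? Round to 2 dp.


eff = (15.6-2.2)/(29.5-2.2)*100 = 49.08 %

49.08 %


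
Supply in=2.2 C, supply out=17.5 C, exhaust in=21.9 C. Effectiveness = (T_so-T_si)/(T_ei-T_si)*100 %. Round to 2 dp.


eff = (17.5-2.2)/(21.9-2.2)*100 = 77.66 %

77.66 %


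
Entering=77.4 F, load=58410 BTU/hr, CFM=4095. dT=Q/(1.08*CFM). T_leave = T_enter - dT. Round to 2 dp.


dT = 58410/(1.08*4095) = 13.2072
T_leave = 77.4 - 13.2072 = 64.19 F

64.19 F


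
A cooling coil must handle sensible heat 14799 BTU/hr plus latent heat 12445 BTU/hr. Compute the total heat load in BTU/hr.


Qt = 14799 + 12445 = 27244 BTU/hr

27244 BTU/hr


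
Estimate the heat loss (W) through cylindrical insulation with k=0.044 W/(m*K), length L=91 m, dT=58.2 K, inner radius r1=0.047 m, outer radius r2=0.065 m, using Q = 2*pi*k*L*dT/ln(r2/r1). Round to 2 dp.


Q = 2*pi*0.044*91*58.2/ln(0.065/0.047) = 4515.76 W

4515.76 W


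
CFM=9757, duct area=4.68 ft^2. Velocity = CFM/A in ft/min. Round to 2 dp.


V = 9757 / 4.68 = 2084.83 ft/min

2084.83 ft/min


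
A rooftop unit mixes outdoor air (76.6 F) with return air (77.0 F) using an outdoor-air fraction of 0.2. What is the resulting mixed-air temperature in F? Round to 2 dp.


T_mix = 0.2*76.6 + 0.8*77.0 = 76.92 F

76.92 F


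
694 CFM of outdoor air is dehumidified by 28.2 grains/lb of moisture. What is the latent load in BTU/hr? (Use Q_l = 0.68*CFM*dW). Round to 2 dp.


Q = 0.68 * 694 * 28.2 = 13308.14 BTU/hr

13308.14 BTU/hr


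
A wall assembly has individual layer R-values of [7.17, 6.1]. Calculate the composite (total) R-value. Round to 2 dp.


R_total = 7.17 + 6.1 = 13.27

13.27


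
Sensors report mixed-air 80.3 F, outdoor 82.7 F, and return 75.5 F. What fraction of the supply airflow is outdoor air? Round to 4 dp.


frac = (80.3 - 75.5) / (82.7 - 75.5) = 0.6667

0.6667


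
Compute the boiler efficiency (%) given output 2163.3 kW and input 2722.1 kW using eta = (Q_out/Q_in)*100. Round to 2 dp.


eta = (2163.3/2722.1)*100 = 79.47 %

79.47 %


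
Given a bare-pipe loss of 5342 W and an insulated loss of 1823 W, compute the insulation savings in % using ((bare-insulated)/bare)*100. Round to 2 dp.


Savings = ((5342-1823)/5342)*100 = 65.87 %

65.87 %


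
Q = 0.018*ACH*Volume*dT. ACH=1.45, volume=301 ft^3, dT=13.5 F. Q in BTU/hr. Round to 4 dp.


Q = 0.018 * 1.45 * 301 * 13.5 = 106.0574 BTU/hr

106.0574 BTU/hr


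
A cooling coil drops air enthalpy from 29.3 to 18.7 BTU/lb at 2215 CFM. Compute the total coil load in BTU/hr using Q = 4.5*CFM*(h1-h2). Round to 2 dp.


Q = 4.5 * 2215 * (29.3 - 18.7) = 105655.50 BTU/hr

105655.50 BTU/hr


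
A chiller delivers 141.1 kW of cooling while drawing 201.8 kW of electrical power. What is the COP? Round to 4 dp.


COP = 141.1 / 201.8 = 0.6992

0.6992


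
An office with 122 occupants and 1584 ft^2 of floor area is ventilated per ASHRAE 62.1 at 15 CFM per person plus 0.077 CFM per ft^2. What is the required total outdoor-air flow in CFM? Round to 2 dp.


Total = 122*15 + 1584*0.077 = 1951.97 CFM

1951.97 CFM


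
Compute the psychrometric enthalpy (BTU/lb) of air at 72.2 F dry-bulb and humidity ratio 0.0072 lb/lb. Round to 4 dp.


h = 0.24*72.2 + 0.0072*(1061+0.444*72.2) = 25.1980 BTU/lb

25.1980 BTU/lb


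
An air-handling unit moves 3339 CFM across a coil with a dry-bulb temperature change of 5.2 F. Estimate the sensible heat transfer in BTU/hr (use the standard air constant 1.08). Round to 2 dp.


Q = 1.08 * 3339 * 5.2 = 18751.82 BTU/hr

18751.82 BTU/hr


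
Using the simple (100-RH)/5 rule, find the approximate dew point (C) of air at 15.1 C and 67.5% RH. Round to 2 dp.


Td = 15.1 - (100-67.5)/5 = 8.60 C

8.60 C


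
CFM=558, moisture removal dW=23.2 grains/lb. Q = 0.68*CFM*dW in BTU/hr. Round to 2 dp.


Q = 0.68 * 558 * 23.2 = 8803.01 BTU/hr

8803.01 BTU/hr


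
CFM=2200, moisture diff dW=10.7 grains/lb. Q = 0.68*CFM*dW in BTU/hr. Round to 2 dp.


Q = 0.68 * 2200 * 10.7 = 16007.20 BTU/hr

16007.20 BTU/hr


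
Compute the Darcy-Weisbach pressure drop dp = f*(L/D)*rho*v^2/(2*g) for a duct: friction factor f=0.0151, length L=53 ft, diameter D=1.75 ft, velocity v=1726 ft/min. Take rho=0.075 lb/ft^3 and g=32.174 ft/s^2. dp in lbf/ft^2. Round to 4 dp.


v_fps = 1726/60 = 28.7667 ft/s
dp = 0.0151*(53/1.75)*0.075*28.7667^2/(2*32.174) = 0.4411 lbf/ft^2

0.4411 lbf/ft^2


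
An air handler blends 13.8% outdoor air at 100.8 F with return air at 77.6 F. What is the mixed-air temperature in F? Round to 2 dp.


T_mix = 77.6 + (13.8/100)*(100.8-77.6) = 80.80 F

80.80 F


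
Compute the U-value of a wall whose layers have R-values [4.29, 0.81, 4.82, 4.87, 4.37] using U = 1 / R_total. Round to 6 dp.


R_total = 4.29 + 0.81 + 4.82 + 4.87 + 4.37 = 19.16
U = 1/19.16 = 0.052192

0.052192


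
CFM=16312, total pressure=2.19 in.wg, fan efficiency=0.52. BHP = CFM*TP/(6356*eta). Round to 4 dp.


BHP = 16312 * 2.19 / (6356 * 0.52) = 10.8085 hp

10.8085 hp


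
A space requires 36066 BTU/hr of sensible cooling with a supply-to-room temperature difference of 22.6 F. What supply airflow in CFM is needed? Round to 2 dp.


CFM = 36066 / (1.08 * 22.6) = 1477.63

1477.63 CFM


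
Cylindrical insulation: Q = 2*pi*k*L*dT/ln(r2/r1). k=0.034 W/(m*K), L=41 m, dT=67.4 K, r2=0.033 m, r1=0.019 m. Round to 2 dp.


Q = 2*pi*0.034*41*67.4/ln(0.033/0.019) = 1069.32 W

1069.32 W


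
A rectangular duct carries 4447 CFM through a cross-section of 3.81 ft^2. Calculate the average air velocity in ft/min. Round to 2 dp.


V = 4447 / 3.81 = 1167.19 ft/min

1167.19 ft/min


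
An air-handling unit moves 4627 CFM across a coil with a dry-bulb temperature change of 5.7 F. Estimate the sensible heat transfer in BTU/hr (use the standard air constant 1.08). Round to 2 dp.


Q = 1.08 * 4627 * 5.7 = 28483.81 BTU/hr

28483.81 BTU/hr


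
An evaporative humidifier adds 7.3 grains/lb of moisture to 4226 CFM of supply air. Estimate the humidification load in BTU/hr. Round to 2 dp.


Q = 0.68 * 4226 * 7.3 = 20977.86 BTU/hr

20977.86 BTU/hr


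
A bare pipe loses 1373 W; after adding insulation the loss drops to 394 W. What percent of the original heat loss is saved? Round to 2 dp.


Savings = ((1373-394)/1373)*100 = 71.30 %

71.30 %


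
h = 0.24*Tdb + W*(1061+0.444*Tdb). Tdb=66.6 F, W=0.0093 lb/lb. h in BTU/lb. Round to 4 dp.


h = 0.24*66.6 + 0.0093*(1061+0.444*66.6) = 26.1263 BTU/lb

26.1263 BTU/lb


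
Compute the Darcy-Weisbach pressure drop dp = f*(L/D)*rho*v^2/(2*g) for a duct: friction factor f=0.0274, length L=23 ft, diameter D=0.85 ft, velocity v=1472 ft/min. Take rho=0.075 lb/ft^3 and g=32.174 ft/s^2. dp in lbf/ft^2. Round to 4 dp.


v_fps = 1472/60 = 24.5333 ft/s
dp = 0.0274*(23/0.85)*0.075*24.5333^2/(2*32.174) = 0.5201 lbf/ft^2

0.5201 lbf/ft^2


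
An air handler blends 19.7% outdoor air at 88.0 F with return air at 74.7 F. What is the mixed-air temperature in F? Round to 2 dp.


T_mix = 74.7 + (19.7/100)*(88.0-74.7) = 77.32 F

77.32 F


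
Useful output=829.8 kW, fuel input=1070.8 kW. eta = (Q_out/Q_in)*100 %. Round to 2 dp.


eta = (829.8/1070.8)*100 = 77.49 %

77.49 %


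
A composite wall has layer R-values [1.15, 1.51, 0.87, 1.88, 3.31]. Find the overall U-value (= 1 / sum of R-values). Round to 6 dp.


R_total = 1.15 + 1.51 + 0.87 + 1.88 + 3.31 = 8.72
U = 1/8.72 = 0.114679

0.114679


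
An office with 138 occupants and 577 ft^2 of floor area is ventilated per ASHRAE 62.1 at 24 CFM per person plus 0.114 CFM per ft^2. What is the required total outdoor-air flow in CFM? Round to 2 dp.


Total = 138*24 + 577*0.114 = 3377.78 CFM

3377.78 CFM


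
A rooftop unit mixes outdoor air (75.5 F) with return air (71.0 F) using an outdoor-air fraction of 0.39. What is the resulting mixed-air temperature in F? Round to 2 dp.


T_mix = 0.39*75.5 + 0.61*71.0 = 72.76 F

72.76 F


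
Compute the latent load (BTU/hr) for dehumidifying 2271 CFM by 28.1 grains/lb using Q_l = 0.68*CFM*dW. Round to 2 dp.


Q = 0.68 * 2271 * 28.1 = 43394.27 BTU/hr

43394.27 BTU/hr


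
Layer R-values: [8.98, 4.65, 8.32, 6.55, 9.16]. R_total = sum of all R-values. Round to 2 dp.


R_total = 8.98 + 4.65 + 8.32 + 6.55 + 9.16 = 37.66

37.66


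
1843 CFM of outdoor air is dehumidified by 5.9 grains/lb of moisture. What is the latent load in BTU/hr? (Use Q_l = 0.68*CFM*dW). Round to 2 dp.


Q = 0.68 * 1843 * 5.9 = 7394.12 BTU/hr

7394.12 BTU/hr


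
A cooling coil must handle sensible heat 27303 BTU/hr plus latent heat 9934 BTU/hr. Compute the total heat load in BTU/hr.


Qt = 27303 + 9934 = 37237 BTU/hr

37237 BTU/hr


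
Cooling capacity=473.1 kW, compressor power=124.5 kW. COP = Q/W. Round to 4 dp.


COP = 473.1 / 124.5 = 3.8000

3.8000


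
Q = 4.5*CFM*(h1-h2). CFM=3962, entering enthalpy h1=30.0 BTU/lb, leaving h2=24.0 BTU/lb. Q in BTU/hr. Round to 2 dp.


Q = 4.5 * 3962 * (30.0 - 24.0) = 106974.00 BTU/hr

106974.00 BTU/hr


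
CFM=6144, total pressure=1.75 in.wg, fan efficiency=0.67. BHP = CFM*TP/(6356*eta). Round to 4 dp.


BHP = 6144 * 1.75 / (6356 * 0.67) = 2.5248 hp

2.5248 hp


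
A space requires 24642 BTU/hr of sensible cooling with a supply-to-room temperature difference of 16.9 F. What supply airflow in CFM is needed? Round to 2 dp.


CFM = 24642 / (1.08 * 16.9) = 1350.10

1350.10 CFM


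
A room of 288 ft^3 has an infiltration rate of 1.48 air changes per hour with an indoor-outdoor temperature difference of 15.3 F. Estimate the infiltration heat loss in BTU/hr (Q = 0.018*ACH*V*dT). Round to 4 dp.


Q = 0.018 * 1.48 * 288 * 15.3 = 117.3865 BTU/hr

117.3865 BTU/hr


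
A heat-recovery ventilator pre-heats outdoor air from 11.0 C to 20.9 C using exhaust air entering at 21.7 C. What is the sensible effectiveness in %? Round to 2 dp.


eff = (20.9-11.0)/(21.7-11.0)*100 = 92.52 %

92.52 %


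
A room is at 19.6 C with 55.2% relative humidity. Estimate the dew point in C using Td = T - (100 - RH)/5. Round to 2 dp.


Td = 19.6 - (100-55.2)/5 = 10.64 C

10.64 C


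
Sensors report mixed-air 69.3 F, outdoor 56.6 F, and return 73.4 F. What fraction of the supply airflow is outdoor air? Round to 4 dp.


frac = (69.3 - 73.4) / (56.6 - 73.4) = 0.2440

0.2440


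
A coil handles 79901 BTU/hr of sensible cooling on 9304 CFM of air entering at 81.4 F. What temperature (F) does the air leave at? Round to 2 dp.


dT = 79901/(1.08*9304) = 7.9517
T_leave = 81.4 - 7.9517 = 73.45 F

73.45 F


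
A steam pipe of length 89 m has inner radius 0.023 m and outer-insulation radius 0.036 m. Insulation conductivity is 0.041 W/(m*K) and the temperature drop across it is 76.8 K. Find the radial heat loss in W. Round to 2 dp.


Q = 2*pi*0.041*89*76.8/ln(0.036/0.023) = 3930.18 W

3930.18 W


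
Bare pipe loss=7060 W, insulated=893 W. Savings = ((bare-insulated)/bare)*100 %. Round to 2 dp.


Savings = ((7060-893)/7060)*100 = 87.35 %

87.35 %


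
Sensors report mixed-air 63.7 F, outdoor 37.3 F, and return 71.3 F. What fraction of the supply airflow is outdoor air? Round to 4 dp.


frac = (63.7 - 71.3) / (37.3 - 71.3) = 0.2235

0.2235


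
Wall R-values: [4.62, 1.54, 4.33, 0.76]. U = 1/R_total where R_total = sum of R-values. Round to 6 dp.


R_total = 4.62 + 1.54 + 4.33 + 0.76 = 11.25
U = 1/11.25 = 0.088889

0.088889


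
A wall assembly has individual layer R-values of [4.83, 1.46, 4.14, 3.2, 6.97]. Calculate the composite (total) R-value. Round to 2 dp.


R_total = 4.83 + 1.46 + 4.14 + 3.2 + 6.97 = 20.60

20.60


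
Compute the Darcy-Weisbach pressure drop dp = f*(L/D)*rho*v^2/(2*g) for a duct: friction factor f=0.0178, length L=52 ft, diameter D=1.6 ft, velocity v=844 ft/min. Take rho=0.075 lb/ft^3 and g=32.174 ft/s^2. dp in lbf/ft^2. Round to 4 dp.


v_fps = 844/60 = 14.0667 ft/s
dp = 0.0178*(52/1.6)*0.075*14.0667^2/(2*32.174) = 0.1334 lbf/ft^2

0.1334 lbf/ft^2


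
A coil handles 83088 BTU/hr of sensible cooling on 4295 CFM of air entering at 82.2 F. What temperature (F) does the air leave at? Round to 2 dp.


dT = 83088/(1.08*4295) = 17.9123
T_leave = 82.2 - 17.9123 = 64.29 F

64.29 F


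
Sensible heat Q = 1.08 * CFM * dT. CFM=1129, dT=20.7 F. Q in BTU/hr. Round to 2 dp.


Q = 1.08 * 1129 * 20.7 = 25239.92 BTU/hr

25239.92 BTU/hr


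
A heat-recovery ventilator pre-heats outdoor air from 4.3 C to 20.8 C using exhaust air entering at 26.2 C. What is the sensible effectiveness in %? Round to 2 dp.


eff = (20.8-4.3)/(26.2-4.3)*100 = 75.34 %

75.34 %


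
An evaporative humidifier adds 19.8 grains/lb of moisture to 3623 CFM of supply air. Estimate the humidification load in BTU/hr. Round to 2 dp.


Q = 0.68 * 3623 * 19.8 = 48780.07 BTU/hr

48780.07 BTU/hr


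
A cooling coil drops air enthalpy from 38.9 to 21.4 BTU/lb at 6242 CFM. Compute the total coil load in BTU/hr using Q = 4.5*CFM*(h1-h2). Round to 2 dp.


Q = 4.5 * 6242 * (38.9 - 21.4) = 491557.50 BTU/hr

491557.50 BTU/hr


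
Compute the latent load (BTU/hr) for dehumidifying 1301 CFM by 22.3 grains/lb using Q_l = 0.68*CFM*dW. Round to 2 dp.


Q = 0.68 * 1301 * 22.3 = 19728.36 BTU/hr

19728.36 BTU/hr


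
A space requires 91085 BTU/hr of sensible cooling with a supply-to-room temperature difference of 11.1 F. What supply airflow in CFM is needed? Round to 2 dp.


CFM = 91085 / (1.08 * 11.1) = 7598.01

7598.01 CFM


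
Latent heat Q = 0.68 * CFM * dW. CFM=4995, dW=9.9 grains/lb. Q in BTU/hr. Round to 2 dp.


Q = 0.68 * 4995 * 9.9 = 33626.34 BTU/hr

33626.34 BTU/hr


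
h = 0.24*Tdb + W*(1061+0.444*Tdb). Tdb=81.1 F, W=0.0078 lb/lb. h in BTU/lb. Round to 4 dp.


h = 0.24*81.1 + 0.0078*(1061+0.444*81.1) = 28.0207 BTU/lb

28.0207 BTU/lb


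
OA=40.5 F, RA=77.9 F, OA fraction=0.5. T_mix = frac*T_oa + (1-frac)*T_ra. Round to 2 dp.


T_mix = 0.5*40.5 + 0.5*77.9 = 59.20 F

59.20 F


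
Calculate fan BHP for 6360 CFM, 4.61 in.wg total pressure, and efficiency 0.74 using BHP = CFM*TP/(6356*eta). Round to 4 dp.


BHP = 6360 * 4.61 / (6356 * 0.74) = 6.2337 hp

6.2337 hp
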